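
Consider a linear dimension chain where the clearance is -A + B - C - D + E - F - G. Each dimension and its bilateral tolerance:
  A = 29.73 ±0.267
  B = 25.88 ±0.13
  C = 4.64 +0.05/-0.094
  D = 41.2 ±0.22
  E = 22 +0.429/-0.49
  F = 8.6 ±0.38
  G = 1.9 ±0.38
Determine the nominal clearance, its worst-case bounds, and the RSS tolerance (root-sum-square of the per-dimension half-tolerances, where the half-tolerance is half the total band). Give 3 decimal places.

Stack each dimension's contribution:
  -A: nom -29.730 → Σnom=-29.730; wc +0.267/-0.267 → slack +0.267/-0.267; half-tol=0.267, Σhalf²=0.071289
  +B: nom +25.880 → Σnom=-3.850; wc +0.130/-0.130 → slack +0.397/-0.397; half-tol=0.130, Σhalf²=0.088189
  -C: nom -4.640 → Σnom=-8.490; wc +0.094/-0.050 → slack +0.491/-0.447; half-tol=0.072, Σhalf²=0.093373
  -D: nom -41.200 → Σnom=-49.690; wc +0.220/-0.220 → slack +0.711/-0.667; half-tol=0.220, Σhalf²=0.141773
  +E: nom +22.000 → Σnom=-27.690; wc +0.429/-0.490 → slack +1.140/-1.157; half-tol=0.460, Σhalf²=0.352913
  -F: nom -8.600 → Σnom=-36.290; wc +0.380/-0.380 → slack +1.520/-1.537; half-tol=0.380, Σhalf²=0.497313
  -G: nom -1.900 → Σnom=-38.190; wc +0.380/-0.380 → slack +1.900/-1.917; half-tol=0.380, Σhalf²=0.641713
Nominal = -38.190. Worst-case = [-38.190 - 1.917, -38.190 + 1.900] = [-40.107, -36.290]. RSS = √0.641713 = 0.801.

nominal=-38.190 wc=[-40.107,-36.290] rss=0.801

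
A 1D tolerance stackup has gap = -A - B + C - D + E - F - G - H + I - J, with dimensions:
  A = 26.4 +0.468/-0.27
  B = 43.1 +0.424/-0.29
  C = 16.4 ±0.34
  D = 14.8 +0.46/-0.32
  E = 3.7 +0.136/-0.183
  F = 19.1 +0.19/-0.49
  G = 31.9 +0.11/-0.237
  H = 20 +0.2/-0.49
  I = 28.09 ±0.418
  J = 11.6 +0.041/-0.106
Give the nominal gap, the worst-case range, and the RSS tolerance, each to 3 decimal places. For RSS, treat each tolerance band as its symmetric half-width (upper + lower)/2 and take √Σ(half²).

Stack each dimension's contribution:
  -A: nom -26.400 → Σnom=-26.400; wc +0.270/-0.468 → slack +0.270/-0.468; half-tol=0.369, Σhalf²=0.136161
  -B: nom -43.100 → Σnom=-69.500; wc +0.290/-0.424 → slack +0.560/-0.892; half-tol=0.357, Σhalf²=0.263610
  +C: nom +16.400 → Σnom=-53.100; wc +0.340/-0.340 → slack +0.900/-1.232; half-tol=0.340, Σhalf²=0.379210
  -D: nom -14.800 → Σnom=-67.900; wc +0.320/-0.460 → slack +1.220/-1.692; half-tol=0.390, Σhalf²=0.531310
  +E: nom +3.700 → Σnom=-64.200; wc +0.136/-0.183 → slack +1.356/-1.875; half-tol=0.160, Σhalf²=0.556750
  -F: nom -19.100 → Σnom=-83.300; wc +0.490/-0.190 → slack +1.846/-2.065; half-tol=0.340, Σhalf²=0.672350
  -G: nom -31.900 → Σnom=-115.200; wc +0.237/-0.110 → slack +2.083/-2.175; half-tol=0.173, Σhalf²=0.702453
  -H: nom -20.000 → Σnom=-135.200; wc +0.490/-0.200 → slack +2.573/-2.375; half-tol=0.345, Σhalf²=0.821477
  +I: nom +28.090 → Σnom=-107.110; wc +0.418/-0.418 → slack +2.991/-2.793; half-tol=0.418, Σhalf²=0.996201
  -J: nom -11.600 → Σnom=-118.710; wc +0.106/-0.041 → slack +3.097/-2.834; half-tol=0.073, Σhalf²=1.001604
Nominal = -118.710. Worst-case = [-118.710 - 2.834, -118.710 + 3.097] = [-121.544, -115.613]. RSS = √1.001604 = 1.001.

nominal=-118.710 wc=[-121.544,-115.613] rss=1.001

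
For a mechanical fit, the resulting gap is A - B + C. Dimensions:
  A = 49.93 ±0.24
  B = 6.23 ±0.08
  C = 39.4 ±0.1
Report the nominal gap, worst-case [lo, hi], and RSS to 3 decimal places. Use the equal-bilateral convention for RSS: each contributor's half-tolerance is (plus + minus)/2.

Stack each dimension's contribution:
  +A: nom +49.930 → Σnom=49.930; wc +0.240/-0.240 → slack +0.240/-0.240; half-tol=0.240, Σhalf²=0.057600
  -B: nom -6.230 → Σnom=43.700; wc +0.080/-0.080 → slack +0.320/-0.320; half-tol=0.080, Σhalf²=0.064000
  +C: nom +39.400 → Σnom=83.100; wc +0.100/-0.100 → slack +0.420/-0.420; half-tol=0.100, Σhalf²=0.074000
Nominal = 83.100. Worst-case = [83.100 - 0.420, 83.100 + 0.420] = [82.680, 83.520]. RSS = √0.074000 = 0.272.

nominal=83.100 wc=[82.680,83.520] rss=0.272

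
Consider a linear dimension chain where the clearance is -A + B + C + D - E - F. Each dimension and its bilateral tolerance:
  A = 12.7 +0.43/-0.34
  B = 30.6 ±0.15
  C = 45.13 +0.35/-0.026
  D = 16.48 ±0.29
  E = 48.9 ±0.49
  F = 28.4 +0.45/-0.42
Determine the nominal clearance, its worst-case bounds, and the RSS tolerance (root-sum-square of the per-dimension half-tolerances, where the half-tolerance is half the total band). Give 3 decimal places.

nominal=2.210 wc=[0.374,4.250] rss=0.848

Stack each dimension's contribution:
  -A: nom -12.700 → Σnom=-12.700; wc +0.340/-0.430 → slack +0.340/-0.430; half-tol=0.385, Σhalf²=0.148225
  +B: nom +30.600 → Σnom=17.900; wc +0.150/-0.150 → slack +0.490/-0.580; half-tol=0.150, Σhalf²=0.170725
  +C: nom +45.130 → Σnom=63.030; wc +0.350/-0.026 → slack +0.840/-0.606; half-tol=0.188, Σhalf²=0.206069
  +D: nom +16.480 → Σnom=79.510; wc +0.290/-0.290 → slack +1.130/-0.896; half-tol=0.290, Σhalf²=0.290169
  -E: nom -48.900 → Σnom=30.610; wc +0.490/-0.490 → slack +1.620/-1.386; half-tol=0.490, Σhalf²=0.530269
  -F: nom -28.400 → Σnom=2.210; wc +0.420/-0.450 → slack +2.040/-1.836; half-tol=0.435, Σhalf²=0.719494
Nominal = 2.210. Worst-case = [2.210 - 1.836, 2.210 + 2.040] = [0.374, 4.250]. RSS = √0.719494 = 0.848.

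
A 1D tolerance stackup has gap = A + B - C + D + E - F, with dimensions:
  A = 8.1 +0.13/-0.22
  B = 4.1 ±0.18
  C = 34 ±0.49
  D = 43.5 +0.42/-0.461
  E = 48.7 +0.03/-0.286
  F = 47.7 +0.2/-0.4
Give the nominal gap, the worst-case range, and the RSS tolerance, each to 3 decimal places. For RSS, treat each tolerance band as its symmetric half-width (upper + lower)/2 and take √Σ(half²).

Stack each dimension's contribution:
  +A: nom +8.100 → Σnom=8.100; wc +0.130/-0.220 → slack +0.130/-0.220; half-tol=0.175, Σhalf²=0.030625
  +B: nom +4.100 → Σnom=12.200; wc +0.180/-0.180 → slack +0.310/-0.400; half-tol=0.180, Σhalf²=0.063025
  -C: nom -34.000 → Σnom=-21.800; wc +0.490/-0.490 → slack +0.800/-0.890; half-tol=0.490, Σhalf²=0.303125
  +D: nom +43.500 → Σnom=21.700; wc +0.420/-0.461 → slack +1.220/-1.351; half-tol=0.441, Σhalf²=0.497165
  +E: nom +48.700 → Σnom=70.400; wc +0.030/-0.286 → slack +1.250/-1.637; half-tol=0.158, Σhalf²=0.522129
  -F: nom -47.700 → Σnom=22.700; wc +0.400/-0.200 → slack +1.650/-1.837; half-tol=0.300, Σhalf²=0.612129
Nominal = 22.700. Worst-case = [22.700 - 1.837, 22.700 + 1.650] = [20.863, 24.350]. RSS = √0.612129 = 0.782.

nominal=22.700 wc=[20.863,24.350] rss=0.782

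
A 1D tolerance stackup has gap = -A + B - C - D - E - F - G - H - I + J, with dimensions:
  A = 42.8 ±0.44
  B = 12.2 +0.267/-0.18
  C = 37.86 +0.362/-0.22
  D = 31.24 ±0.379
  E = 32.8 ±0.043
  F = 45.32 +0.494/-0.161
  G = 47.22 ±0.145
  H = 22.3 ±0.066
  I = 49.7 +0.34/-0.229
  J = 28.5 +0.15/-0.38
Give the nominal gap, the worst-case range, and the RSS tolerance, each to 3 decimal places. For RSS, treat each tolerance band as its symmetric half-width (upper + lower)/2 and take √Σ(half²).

Stack each dimension's contribution:
  -A: nom -42.800 → Σnom=-42.800; wc +0.440/-0.440 → slack +0.440/-0.440; half-tol=0.440, Σhalf²=0.193600
  +B: nom +12.200 → Σnom=-30.600; wc +0.267/-0.180 → slack +0.707/-0.620; half-tol=0.224, Σhalf²=0.243552
  -C: nom -37.860 → Σnom=-68.460; wc +0.220/-0.362 → slack +0.927/-0.982; half-tol=0.291, Σhalf²=0.328233
  -D: nom -31.240 → Σnom=-99.700; wc +0.379/-0.379 → slack +1.306/-1.361; half-tol=0.379, Σhalf²=0.471874
  -E: nom -32.800 → Σnom=-132.500; wc +0.043/-0.043 → slack +1.349/-1.404; half-tol=0.043, Σhalf²=0.473723
  -F: nom -45.320 → Σnom=-177.820; wc +0.161/-0.494 → slack +1.510/-1.898; half-tol=0.328, Σhalf²=0.580979
  -G: nom -47.220 → Σnom=-225.040; wc +0.145/-0.145 → slack +1.655/-2.043; half-tol=0.145, Σhalf²=0.602004
  -H: nom -22.300 → Σnom=-247.340; wc +0.066/-0.066 → slack +1.721/-2.109; half-tol=0.066, Σhalf²=0.606360
  -I: nom -49.700 → Σnom=-297.040; wc +0.229/-0.340 → slack +1.950/-2.449; half-tol=0.285, Σhalf²=0.687301
  +J: nom +28.500 → Σnom=-268.540; wc +0.150/-0.380 → slack +2.100/-2.829; half-tol=0.265, Σhalf²=0.757526
Nominal = -268.540. Worst-case = [-268.540 - 2.829, -268.540 + 2.100] = [-271.369, -266.440]. RSS = √0.757526 = 0.870.

nominal=-268.540 wc=[-271.369,-266.440] rss=0.870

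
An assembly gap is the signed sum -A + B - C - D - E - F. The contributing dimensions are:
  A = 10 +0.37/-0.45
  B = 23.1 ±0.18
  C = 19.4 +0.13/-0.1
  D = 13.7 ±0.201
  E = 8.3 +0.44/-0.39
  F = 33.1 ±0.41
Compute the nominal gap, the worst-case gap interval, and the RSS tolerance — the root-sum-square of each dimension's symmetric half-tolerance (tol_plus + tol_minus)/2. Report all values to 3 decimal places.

nominal=-61.400 wc=[-63.131,-59.669] rss=0.771

Stack each dimension's contribution:
  -A: nom -10.000 → Σnom=-10.000; wc +0.450/-0.370 → slack +0.450/-0.370; half-tol=0.410, Σhalf²=0.168100
  +B: nom +23.100 → Σnom=13.100; wc +0.180/-0.180 → slack +0.630/-0.550; half-tol=0.180, Σhalf²=0.200500
  -C: nom -19.400 → Σnom=-6.300; wc +0.100/-0.130 → slack +0.730/-0.680; half-tol=0.115, Σhalf²=0.213725
  -D: nom -13.700 → Σnom=-20.000; wc +0.201/-0.201 → slack +0.931/-0.881; half-tol=0.201, Σhalf²=0.254126
  -E: nom -8.300 → Σnom=-28.300; wc +0.390/-0.440 → slack +1.321/-1.321; half-tol=0.415, Σhalf²=0.426351
  -F: nom -33.100 → Σnom=-61.400; wc +0.410/-0.410 → slack +1.731/-1.731; half-tol=0.410, Σhalf²=0.594451
Nominal = -61.400. Worst-case = [-61.400 - 1.731, -61.400 + 1.731] = [-63.131, -59.669]. RSS = √0.594451 = 0.771.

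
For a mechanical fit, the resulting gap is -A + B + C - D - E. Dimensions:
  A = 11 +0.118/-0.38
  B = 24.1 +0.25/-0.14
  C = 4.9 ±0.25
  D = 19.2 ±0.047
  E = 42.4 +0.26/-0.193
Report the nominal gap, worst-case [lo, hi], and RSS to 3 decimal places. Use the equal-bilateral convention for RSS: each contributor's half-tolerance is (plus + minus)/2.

nominal=-43.600 wc=[-44.415,-42.480] rss=0.465

Stack each dimension's contribution:
  -A: nom -11.000 → Σnom=-11.000; wc +0.380/-0.118 → slack +0.380/-0.118; half-tol=0.249, Σhalf²=0.062001
  +B: nom +24.100 → Σnom=13.100; wc +0.250/-0.140 → slack +0.630/-0.258; half-tol=0.195, Σhalf²=0.100026
  +C: nom +4.900 → Σnom=18.000; wc +0.250/-0.250 → slack +0.880/-0.508; half-tol=0.250, Σhalf²=0.162526
  -D: nom -19.200 → Σnom=-1.200; wc +0.047/-0.047 → slack +0.927/-0.555; half-tol=0.047, Σhalf²=0.164735
  -E: nom -42.400 → Σnom=-43.600; wc +0.193/-0.260 → slack +1.120/-0.815; half-tol=0.227, Σhalf²=0.216037
Nominal = -43.600. Worst-case = [-43.600 - 0.815, -43.600 + 1.120] = [-44.415, -42.480]. RSS = √0.216037 = 0.465.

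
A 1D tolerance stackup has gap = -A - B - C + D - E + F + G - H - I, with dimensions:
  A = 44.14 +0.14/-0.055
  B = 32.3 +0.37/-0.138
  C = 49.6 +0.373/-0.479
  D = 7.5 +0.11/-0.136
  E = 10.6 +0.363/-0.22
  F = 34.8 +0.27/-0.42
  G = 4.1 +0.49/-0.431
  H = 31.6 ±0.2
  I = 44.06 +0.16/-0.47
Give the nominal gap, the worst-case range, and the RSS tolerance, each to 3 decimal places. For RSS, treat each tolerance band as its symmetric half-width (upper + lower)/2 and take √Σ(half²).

nominal=-165.900 wc=[-168.493,-163.468] rss=0.909

Stack each dimension's contribution:
  -A: nom -44.140 → Σnom=-44.140; wc +0.055/-0.140 → slack +0.055/-0.140; half-tol=0.098, Σhalf²=0.009506
  -B: nom -32.300 → Σnom=-76.440; wc +0.138/-0.370 → slack +0.193/-0.510; half-tol=0.254, Σhalf²=0.074022
  -C: nom -49.600 → Σnom=-126.040; wc +0.479/-0.373 → slack +0.672/-0.883; half-tol=0.426, Σhalf²=0.255498
  +D: nom +7.500 → Σnom=-118.540; wc +0.110/-0.136 → slack +0.782/-1.019; half-tol=0.123, Σhalf²=0.270627
  -E: nom -10.600 → Σnom=-129.140; wc +0.220/-0.363 → slack +1.002/-1.382; half-tol=0.291, Σhalf²=0.355600
  +F: nom +34.800 → Σnom=-94.340; wc +0.270/-0.420 → slack +1.272/-1.802; half-tol=0.345, Σhalf²=0.474625
  +G: nom +4.100 → Σnom=-90.240; wc +0.490/-0.431 → slack +1.762/-2.233; half-tol=0.461, Σhalf²=0.686685
  -H: nom -31.600 → Σnom=-121.840; wc +0.200/-0.200 → slack +1.962/-2.433; half-tol=0.200, Σhalf²=0.726685
  -I: nom -44.060 → Σnom=-165.900; wc +0.470/-0.160 → slack +2.432/-2.593; half-tol=0.315, Σhalf²=0.825910
Nominal = -165.900. Worst-case = [-165.900 - 2.593, -165.900 + 2.432] = [-168.493, -163.468]. RSS = √0.825910 = 0.909.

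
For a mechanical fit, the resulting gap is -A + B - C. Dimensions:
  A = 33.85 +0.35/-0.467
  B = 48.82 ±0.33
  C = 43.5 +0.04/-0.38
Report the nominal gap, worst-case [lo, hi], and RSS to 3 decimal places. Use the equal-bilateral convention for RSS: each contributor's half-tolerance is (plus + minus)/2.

nominal=-28.530 wc=[-29.250,-27.353] rss=0.566

Stack each dimension's contribution:
  -A: nom -33.850 → Σnom=-33.850; wc +0.467/-0.350 → slack +0.467/-0.350; half-tol=0.408, Σhalf²=0.166872
  +B: nom +48.820 → Σnom=14.970; wc +0.330/-0.330 → slack +0.797/-0.680; half-tol=0.330, Σhalf²=0.275772
  -C: nom -43.500 → Σnom=-28.530; wc +0.380/-0.040 → slack +1.177/-0.720; half-tol=0.210, Σhalf²=0.319872
Nominal = -28.530. Worst-case = [-28.530 - 0.720, -28.530 + 1.177] = [-29.250, -27.353]. RSS = √0.319872 = 0.566.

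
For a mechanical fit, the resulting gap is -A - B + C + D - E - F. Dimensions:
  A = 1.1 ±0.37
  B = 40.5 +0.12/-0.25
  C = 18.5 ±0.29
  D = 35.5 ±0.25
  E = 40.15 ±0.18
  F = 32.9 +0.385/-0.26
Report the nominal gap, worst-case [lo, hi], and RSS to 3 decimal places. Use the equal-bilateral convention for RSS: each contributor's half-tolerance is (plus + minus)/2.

nominal=-60.650 wc=[-62.245,-59.050] rss=0.674

Stack each dimension's contribution:
  -A: nom -1.100 → Σnom=-1.100; wc +0.370/-0.370 → slack +0.370/-0.370; half-tol=0.370, Σhalf²=0.136900
  -B: nom -40.500 → Σnom=-41.600; wc +0.250/-0.120 → slack +0.620/-0.490; half-tol=0.185, Σhalf²=0.171125
  +C: nom +18.500 → Σnom=-23.100; wc +0.290/-0.290 → slack +0.910/-0.780; half-tol=0.290, Σhalf²=0.255225
  +D: nom +35.500 → Σnom=12.400; wc +0.250/-0.250 → slack +1.160/-1.030; half-tol=0.250, Σhalf²=0.317725
  -E: nom -40.150 → Σnom=-27.750; wc +0.180/-0.180 → slack +1.340/-1.210; half-tol=0.180, Σhalf²=0.350125
  -F: nom -32.900 → Σnom=-60.650; wc +0.260/-0.385 → slack +1.600/-1.595; half-tol=0.323, Σhalf²=0.454131
Nominal = -60.650. Worst-case = [-60.650 - 1.595, -60.650 + 1.600] = [-62.245, -59.050]. RSS = √0.454131 = 0.674.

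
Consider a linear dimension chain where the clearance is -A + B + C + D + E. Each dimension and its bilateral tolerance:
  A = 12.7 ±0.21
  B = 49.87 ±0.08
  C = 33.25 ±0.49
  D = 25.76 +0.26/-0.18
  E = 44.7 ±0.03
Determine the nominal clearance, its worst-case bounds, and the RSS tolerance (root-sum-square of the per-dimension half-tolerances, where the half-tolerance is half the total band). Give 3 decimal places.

nominal=140.880 wc=[139.890,141.950] rss=0.583

Stack each dimension's contribution:
  -A: nom -12.700 → Σnom=-12.700; wc +0.210/-0.210 → slack +0.210/-0.210; half-tol=0.210, Σhalf²=0.044100
  +B: nom +49.870 → Σnom=37.170; wc +0.080/-0.080 → slack +0.290/-0.290; half-tol=0.080, Σhalf²=0.050500
  +C: nom +33.250 → Σnom=70.420; wc +0.490/-0.490 → slack +0.780/-0.780; half-tol=0.490, Σhalf²=0.290600
  +D: nom +25.760 → Σnom=96.180; wc +0.260/-0.180 → slack +1.040/-0.960; half-tol=0.220, Σhalf²=0.339000
  +E: nom +44.700 → Σnom=140.880; wc +0.030/-0.030 → slack +1.070/-0.990; half-tol=0.030, Σhalf²=0.339900
Nominal = 140.880. Worst-case = [140.880 - 0.990, 140.880 + 1.070] = [139.890, 141.950]. RSS = √0.339900 = 0.583.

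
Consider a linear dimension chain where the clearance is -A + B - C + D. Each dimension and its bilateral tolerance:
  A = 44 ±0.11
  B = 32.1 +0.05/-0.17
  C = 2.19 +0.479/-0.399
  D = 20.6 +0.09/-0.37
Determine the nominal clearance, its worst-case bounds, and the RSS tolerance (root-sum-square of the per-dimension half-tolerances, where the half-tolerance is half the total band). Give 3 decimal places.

nominal=6.510 wc=[5.381,7.159] rss=0.519

Stack each dimension's contribution:
  -A: nom -44.000 → Σnom=-44.000; wc +0.110/-0.110 → slack +0.110/-0.110; half-tol=0.110, Σhalf²=0.012100
  +B: nom +32.100 → Σnom=-11.900; wc +0.050/-0.170 → slack +0.160/-0.280; half-tol=0.110, Σhalf²=0.024200
  -C: nom -2.190 → Σnom=-14.090; wc +0.399/-0.479 → slack +0.559/-0.759; half-tol=0.439, Σhalf²=0.216921
  +D: nom +20.600 → Σnom=6.510; wc +0.090/-0.370 → slack +0.649/-1.129; half-tol=0.230, Σhalf²=0.269821
Nominal = 6.510. Worst-case = [6.510 - 1.129, 6.510 + 0.649] = [5.381, 7.159]. RSS = √0.269821 = 0.519.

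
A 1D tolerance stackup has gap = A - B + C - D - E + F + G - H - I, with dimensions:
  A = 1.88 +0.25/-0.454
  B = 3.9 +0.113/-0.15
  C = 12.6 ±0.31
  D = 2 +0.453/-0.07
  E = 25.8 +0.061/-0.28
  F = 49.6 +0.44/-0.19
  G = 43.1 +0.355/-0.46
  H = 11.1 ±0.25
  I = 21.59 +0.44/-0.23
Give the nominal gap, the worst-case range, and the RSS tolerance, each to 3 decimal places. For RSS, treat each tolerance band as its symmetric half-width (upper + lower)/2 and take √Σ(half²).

Stack each dimension's contribution:
  +A: nom +1.880 → Σnom=1.880; wc +0.250/-0.454 → slack +0.250/-0.454; half-tol=0.352, Σhalf²=0.123904
  -B: nom -3.900 → Σnom=-2.020; wc +0.150/-0.113 → slack +0.400/-0.567; half-tol=0.132, Σhalf²=0.141196
  +C: nom +12.600 → Σnom=10.580; wc +0.310/-0.310 → slack +0.710/-0.877; half-tol=0.310, Σhalf²=0.237296
  -D: nom -2.000 → Σnom=8.580; wc +0.070/-0.453 → slack +0.780/-1.330; half-tol=0.262, Σhalf²=0.305678
  -E: nom -25.800 → Σnom=-17.220; wc +0.280/-0.061 → slack +1.060/-1.391; half-tol=0.171, Σhalf²=0.334749
  +F: nom +49.600 → Σnom=32.380; wc +0.440/-0.190 → slack +1.500/-1.581; half-tol=0.315, Σhalf²=0.433974
  +G: nom +43.100 → Σnom=75.480; wc +0.355/-0.460 → slack +1.855/-2.041; half-tol=0.407, Σhalf²=0.600030
  -H: nom -11.100 → Σnom=64.380; wc +0.250/-0.250 → slack +2.105/-2.291; half-tol=0.250, Σhalf²=0.662530
  -I: nom -21.590 → Σnom=42.790; wc +0.230/-0.440 → slack +2.335/-2.731; half-tol=0.335, Σhalf²=0.774755
Nominal = 42.790. Worst-case = [42.790 - 2.731, 42.790 + 2.335] = [40.059, 45.125]. RSS = √0.774755 = 0.880.

nominal=42.790 wc=[40.059,45.125] rss=0.880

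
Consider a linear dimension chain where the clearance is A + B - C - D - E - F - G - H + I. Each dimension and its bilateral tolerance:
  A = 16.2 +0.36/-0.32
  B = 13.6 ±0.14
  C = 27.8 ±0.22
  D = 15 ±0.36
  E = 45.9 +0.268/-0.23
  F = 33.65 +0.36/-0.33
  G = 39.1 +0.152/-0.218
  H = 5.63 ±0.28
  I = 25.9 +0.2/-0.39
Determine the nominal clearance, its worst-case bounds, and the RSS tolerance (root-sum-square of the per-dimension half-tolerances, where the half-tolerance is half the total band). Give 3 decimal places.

nominal=-111.380 wc=[-113.870,-109.042] rss=0.833

Stack each dimension's contribution:
  +A: nom +16.200 → Σnom=16.200; wc +0.360/-0.320 → slack +0.360/-0.320; half-tol=0.340, Σhalf²=0.115600
  +B: nom +13.600 → Σnom=29.800; wc +0.140/-0.140 → slack +0.500/-0.460; half-tol=0.140, Σhalf²=0.135200
  -C: nom -27.800 → Σnom=2.000; wc +0.220/-0.220 → slack +0.720/-0.680; half-tol=0.220, Σhalf²=0.183600
  -D: nom -15.000 → Σnom=-13.000; wc +0.360/-0.360 → slack +1.080/-1.040; half-tol=0.360, Σhalf²=0.313200
  -E: nom -45.900 → Σnom=-58.900; wc +0.230/-0.268 → slack +1.310/-1.308; half-tol=0.249, Σhalf²=0.375201
  -F: nom -33.650 → Σnom=-92.550; wc +0.330/-0.360 → slack +1.640/-1.668; half-tol=0.345, Σhalf²=0.494226
  -G: nom -39.100 → Σnom=-131.650; wc +0.218/-0.152 → slack +1.858/-1.820; half-tol=0.185, Σhalf²=0.528451
  -H: nom -5.630 → Σnom=-137.280; wc +0.280/-0.280 → slack +2.138/-2.100; half-tol=0.280, Σhalf²=0.606851
  +I: nom +25.900 → Σnom=-111.380; wc +0.200/-0.390 → slack +2.338/-2.490; half-tol=0.295, Σhalf²=0.693876
Nominal = -111.380. Worst-case = [-111.380 - 2.490, -111.380 + 2.338] = [-113.870, -109.042]. RSS = √0.693876 = 0.833.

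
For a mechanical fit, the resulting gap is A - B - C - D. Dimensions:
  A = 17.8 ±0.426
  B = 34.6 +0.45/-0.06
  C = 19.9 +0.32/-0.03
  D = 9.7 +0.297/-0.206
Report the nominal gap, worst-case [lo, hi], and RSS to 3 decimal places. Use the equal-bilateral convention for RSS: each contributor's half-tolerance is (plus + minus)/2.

Stack each dimension's contribution:
  +A: nom +17.800 → Σnom=17.800; wc +0.426/-0.426 → slack +0.426/-0.426; half-tol=0.426, Σhalf²=0.181476
  -B: nom -34.600 → Σnom=-16.800; wc +0.060/-0.450 → slack +0.486/-0.876; half-tol=0.255, Σhalf²=0.246501
  -C: nom -19.900 → Σnom=-36.700; wc +0.030/-0.320 → slack +0.516/-1.196; half-tol=0.175, Σhalf²=0.277126
  -D: nom -9.700 → Σnom=-46.400; wc +0.206/-0.297 → slack +0.722/-1.493; half-tol=0.252, Σhalf²=0.340378
Nominal = -46.400. Worst-case = [-46.400 - 1.493, -46.400 + 0.722] = [-47.893, -45.678]. RSS = √0.340378 = 0.583.

nominal=-46.400 wc=[-47.893,-45.678] rss=0.583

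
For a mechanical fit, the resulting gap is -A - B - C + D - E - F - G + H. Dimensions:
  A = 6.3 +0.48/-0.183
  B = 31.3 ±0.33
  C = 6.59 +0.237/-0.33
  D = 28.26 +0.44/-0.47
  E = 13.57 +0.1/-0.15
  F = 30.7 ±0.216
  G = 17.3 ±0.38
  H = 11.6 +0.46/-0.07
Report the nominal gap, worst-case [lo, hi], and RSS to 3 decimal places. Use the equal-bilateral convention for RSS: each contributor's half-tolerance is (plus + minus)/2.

Stack each dimension's contribution:
  -A: nom -6.300 → Σnom=-6.300; wc +0.183/-0.480 → slack +0.183/-0.480; half-tol=0.332, Σhalf²=0.109892
  -B: nom -31.300 → Σnom=-37.600; wc +0.330/-0.330 → slack +0.513/-0.810; half-tol=0.330, Σhalf²=0.218792
  -C: nom -6.590 → Σnom=-44.190; wc +0.330/-0.237 → slack +0.843/-1.047; half-tol=0.283, Σhalf²=0.299164
  +D: nom +28.260 → Σnom=-15.930; wc +0.440/-0.470 → slack +1.283/-1.517; half-tol=0.455, Σhalf²=0.506189
  -E: nom -13.570 → Σnom=-29.500; wc +0.150/-0.100 → slack +1.433/-1.617; half-tol=0.125, Σhalf²=0.521814
  -F: nom -30.700 → Σnom=-60.200; wc +0.216/-0.216 → slack +1.649/-1.833; half-tol=0.216, Σhalf²=0.568470
  -G: nom -17.300 → Σnom=-77.500; wc +0.380/-0.380 → slack +2.029/-2.213; half-tol=0.380, Σhalf²=0.712870
  +H: nom +11.600 → Σnom=-65.900; wc +0.460/-0.070 → slack +2.489/-2.283; half-tol=0.265, Σhalf²=0.783095
Nominal = -65.900. Worst-case = [-65.900 - 2.283, -65.900 + 2.489] = [-68.183, -63.411]. RSS = √0.783095 = 0.885.

nominal=-65.900 wc=[-68.183,-63.411] rss=0.885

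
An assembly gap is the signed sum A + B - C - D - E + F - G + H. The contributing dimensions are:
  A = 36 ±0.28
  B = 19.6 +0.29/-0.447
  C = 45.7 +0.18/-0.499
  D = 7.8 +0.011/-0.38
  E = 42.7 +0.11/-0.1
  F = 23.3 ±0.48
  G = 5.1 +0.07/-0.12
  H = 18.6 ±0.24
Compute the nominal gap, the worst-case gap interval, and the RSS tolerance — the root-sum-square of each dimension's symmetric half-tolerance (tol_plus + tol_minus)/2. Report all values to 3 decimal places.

nominal=-3.800 wc=[-5.618,-1.411] rss=0.822

Stack each dimension's contribution:
  +A: nom +36.000 → Σnom=36.000; wc +0.280/-0.280 → slack +0.280/-0.280; half-tol=0.280, Σhalf²=0.078400
  +B: nom +19.600 → Σnom=55.600; wc +0.290/-0.447 → slack +0.570/-0.727; half-tol=0.368, Σhalf²=0.214192
  -C: nom -45.700 → Σnom=9.900; wc +0.499/-0.180 → slack +1.069/-0.907; half-tol=0.340, Σhalf²=0.329453
  -D: nom -7.800 → Σnom=2.100; wc +0.380/-0.011 → slack +1.449/-0.918; half-tol=0.196, Σhalf²=0.367673
  -E: nom -42.700 → Σnom=-40.600; wc +0.100/-0.110 → slack +1.549/-1.028; half-tol=0.105, Σhalf²=0.378698
  +F: nom +23.300 → Σnom=-17.300; wc +0.480/-0.480 → slack +2.029/-1.508; half-tol=0.480, Σhalf²=0.609098
  -G: nom -5.100 → Σnom=-22.400; wc +0.120/-0.070 → slack +2.149/-1.578; half-tol=0.095, Σhalf²=0.618123
  +H: nom +18.600 → Σnom=-3.800; wc +0.240/-0.240 → slack +2.389/-1.818; half-tol=0.240, Σhalf²=0.675723
Nominal = -3.800. Worst-case = [-3.800 - 1.818, -3.800 + 2.389] = [-5.618, -1.411]. RSS = √0.675723 = 0.822.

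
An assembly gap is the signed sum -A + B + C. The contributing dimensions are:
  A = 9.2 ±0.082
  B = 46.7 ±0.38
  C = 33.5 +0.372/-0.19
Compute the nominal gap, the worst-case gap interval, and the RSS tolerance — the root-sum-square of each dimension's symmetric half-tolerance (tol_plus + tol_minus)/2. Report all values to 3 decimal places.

nominal=71.000 wc=[70.348,71.834] rss=0.480

Stack each dimension's contribution:
  -A: nom -9.200 → Σnom=-9.200; wc +0.082/-0.082 → slack +0.082/-0.082; half-tol=0.082, Σhalf²=0.006724
  +B: nom +46.700 → Σnom=37.500; wc +0.380/-0.380 → slack +0.462/-0.462; half-tol=0.380, Σhalf²=0.151124
  +C: nom +33.500 → Σnom=71.000; wc +0.372/-0.190 → slack +0.834/-0.652; half-tol=0.281, Σhalf²=0.230085
Nominal = 71.000. Worst-case = [71.000 - 0.652, 71.000 + 0.834] = [70.348, 71.834]. RSS = √0.230085 = 0.480.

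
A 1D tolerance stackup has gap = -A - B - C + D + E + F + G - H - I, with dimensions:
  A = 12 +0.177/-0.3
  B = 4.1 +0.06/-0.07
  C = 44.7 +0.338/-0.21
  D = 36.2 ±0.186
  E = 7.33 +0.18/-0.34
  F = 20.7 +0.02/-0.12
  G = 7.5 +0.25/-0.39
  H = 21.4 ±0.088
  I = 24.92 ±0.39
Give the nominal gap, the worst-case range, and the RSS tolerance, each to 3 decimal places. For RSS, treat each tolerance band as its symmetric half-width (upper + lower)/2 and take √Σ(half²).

nominal=-35.390 wc=[-37.479,-33.696] rss=0.711

Stack each dimension's contribution:
  -A: nom -12.000 → Σnom=-12.000; wc +0.300/-0.177 → slack +0.300/-0.177; half-tol=0.238, Σhalf²=0.056882
  -B: nom -4.100 → Σnom=-16.100; wc +0.070/-0.060 → slack +0.370/-0.237; half-tol=0.065, Σhalf²=0.061107
  -C: nom -44.700 → Σnom=-60.800; wc +0.210/-0.338 → slack +0.580/-0.575; half-tol=0.274, Σhalf²=0.136183
  +D: nom +36.200 → Σnom=-24.600; wc +0.186/-0.186 → slack +0.766/-0.761; half-tol=0.186, Σhalf²=0.170779
  +E: nom +7.330 → Σnom=-17.270; wc +0.180/-0.340 → slack +0.946/-1.101; half-tol=0.260, Σhalf²=0.238379
  +F: nom +20.700 → Σnom=3.430; wc +0.020/-0.120 → slack +0.966/-1.221; half-tol=0.070, Σhalf²=0.243279
  +G: nom +7.500 → Σnom=10.930; wc +0.250/-0.390 → slack +1.216/-1.611; half-tol=0.320, Σhalf²=0.345679
  -H: nom -21.400 → Σnom=-10.470; wc +0.088/-0.088 → slack +1.304/-1.699; half-tol=0.088, Σhalf²=0.353423
  -I: nom -24.920 → Σnom=-35.390; wc +0.390/-0.390 → slack +1.694/-2.089; half-tol=0.390, Σhalf²=0.505523
Nominal = -35.390. Worst-case = [-35.390 - 2.089, -35.390 + 1.694] = [-37.479, -33.696]. RSS = √0.505523 = 0.711.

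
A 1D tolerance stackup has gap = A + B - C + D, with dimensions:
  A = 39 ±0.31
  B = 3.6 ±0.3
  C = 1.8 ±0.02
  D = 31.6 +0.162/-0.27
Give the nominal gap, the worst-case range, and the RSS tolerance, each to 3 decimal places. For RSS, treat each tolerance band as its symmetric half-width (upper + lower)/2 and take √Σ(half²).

nominal=72.400 wc=[71.500,73.192] rss=0.483

Stack each dimension's contribution:
  +A: nom +39.000 → Σnom=39.000; wc +0.310/-0.310 → slack +0.310/-0.310; half-tol=0.310, Σhalf²=0.096100
  +B: nom +3.600 → Σnom=42.600; wc +0.300/-0.300 → slack +0.610/-0.610; half-tol=0.300, Σhalf²=0.186100
  -C: nom -1.800 → Σnom=40.800; wc +0.020/-0.020 → slack +0.630/-0.630; half-tol=0.020, Σhalf²=0.186500
  +D: nom +31.600 → Σnom=72.400; wc +0.162/-0.270 → slack +0.792/-0.900; half-tol=0.216, Σhalf²=0.233156
Nominal = 72.400. Worst-case = [72.400 - 0.900, 72.400 + 0.792] = [71.500, 73.192]. RSS = √0.233156 = 0.483.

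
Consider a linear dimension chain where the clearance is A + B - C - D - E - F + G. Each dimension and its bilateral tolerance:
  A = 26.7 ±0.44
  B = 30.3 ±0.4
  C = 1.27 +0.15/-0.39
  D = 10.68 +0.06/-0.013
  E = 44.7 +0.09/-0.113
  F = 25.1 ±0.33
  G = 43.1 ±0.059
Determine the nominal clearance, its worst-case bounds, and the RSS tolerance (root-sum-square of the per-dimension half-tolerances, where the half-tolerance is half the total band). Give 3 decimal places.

Stack each dimension's contribution:
  +A: nom +26.700 → Σnom=26.700; wc +0.440/-0.440 → slack +0.440/-0.440; half-tol=0.440, Σhalf²=0.193600
  +B: nom +30.300 → Σnom=57.000; wc +0.400/-0.400 → slack +0.840/-0.840; half-tol=0.400, Σhalf²=0.353600
  -C: nom -1.270 → Σnom=55.730; wc +0.390/-0.150 → slack +1.230/-0.990; half-tol=0.270, Σhalf²=0.426500
  -D: nom -10.680 → Σnom=45.050; wc +0.013/-0.060 → slack +1.243/-1.050; half-tol=0.036, Σhalf²=0.427832
  -E: nom -44.700 → Σnom=0.350; wc +0.113/-0.090 → slack +1.356/-1.140; half-tol=0.102, Σhalf²=0.438135
  -F: nom -25.100 → Σnom=-24.750; wc +0.330/-0.330 → slack +1.686/-1.470; half-tol=0.330, Σhalf²=0.547035
  +G: nom +43.100 → Σnom=18.350; wc +0.059/-0.059 → slack +1.745/-1.529; half-tol=0.059, Σhalf²=0.550516
Nominal = 18.350. Worst-case = [18.350 - 1.529, 18.350 + 1.745] = [16.821, 20.095]. RSS = √0.550516 = 0.742.

nominal=18.350 wc=[16.821,20.095] rss=0.742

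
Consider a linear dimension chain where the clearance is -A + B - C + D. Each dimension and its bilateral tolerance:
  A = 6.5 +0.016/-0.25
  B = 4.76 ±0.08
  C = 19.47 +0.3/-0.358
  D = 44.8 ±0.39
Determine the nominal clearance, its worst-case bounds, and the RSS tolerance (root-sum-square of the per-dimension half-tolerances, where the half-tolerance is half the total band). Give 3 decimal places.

nominal=23.590 wc=[22.804,24.668] rss=0.533

Stack each dimension's contribution:
  -A: nom -6.500 → Σnom=-6.500; wc +0.250/-0.016 → slack +0.250/-0.016; half-tol=0.133, Σhalf²=0.017689
  +B: nom +4.760 → Σnom=-1.740; wc +0.080/-0.080 → slack +0.330/-0.096; half-tol=0.080, Σhalf²=0.024089
  -C: nom -19.470 → Σnom=-21.210; wc +0.358/-0.300 → slack +0.688/-0.396; half-tol=0.329, Σhalf²=0.132330
  +D: nom +44.800 → Σnom=23.590; wc +0.390/-0.390 → slack +1.078/-0.786; half-tol=0.390, Σhalf²=0.284430
Nominal = 23.590. Worst-case = [23.590 - 0.786, 23.590 + 1.078] = [22.804, 24.668]. RSS = √0.284430 = 0.533.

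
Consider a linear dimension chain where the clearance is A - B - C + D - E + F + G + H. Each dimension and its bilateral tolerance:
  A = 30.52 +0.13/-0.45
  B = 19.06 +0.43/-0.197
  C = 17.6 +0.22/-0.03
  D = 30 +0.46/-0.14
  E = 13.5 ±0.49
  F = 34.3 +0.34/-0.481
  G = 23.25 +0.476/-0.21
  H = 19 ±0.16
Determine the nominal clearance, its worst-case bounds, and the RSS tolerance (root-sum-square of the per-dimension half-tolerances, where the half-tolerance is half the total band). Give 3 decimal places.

Stack each dimension's contribution:
  +A: nom +30.520 → Σnom=30.520; wc +0.130/-0.450 → slack +0.130/-0.450; half-tol=0.290, Σhalf²=0.084100
  -B: nom -19.060 → Σnom=11.460; wc +0.197/-0.430 → slack +0.327/-0.880; half-tol=0.314, Σhalf²=0.182382
  -C: nom -17.600 → Σnom=-6.140; wc +0.030/-0.220 → slack +0.357/-1.100; half-tol=0.125, Σhalf²=0.198007
  +D: nom +30.000 → Σnom=23.860; wc +0.460/-0.140 → slack +0.817/-1.240; half-tol=0.300, Σhalf²=0.288007
  -E: nom -13.500 → Σnom=10.360; wc +0.490/-0.490 → slack +1.307/-1.730; half-tol=0.490, Σhalf²=0.528107
  +F: nom +34.300 → Σnom=44.660; wc +0.340/-0.481 → slack +1.647/-2.211; half-tol=0.410, Σhalf²=0.696618
  +G: nom +23.250 → Σnom=67.910; wc +0.476/-0.210 → slack +2.123/-2.421; half-tol=0.343, Σhalf²=0.814267
  +H: nom +19.000 → Σnom=86.910; wc +0.160/-0.160 → slack +2.283/-2.581; half-tol=0.160, Σhalf²=0.839866
Nominal = 86.910. Worst-case = [86.910 - 2.581, 86.910 + 2.283] = [84.329, 89.193]. RSS = √0.839866 = 0.916.

nominal=86.910 wc=[84.329,89.193] rss=0.916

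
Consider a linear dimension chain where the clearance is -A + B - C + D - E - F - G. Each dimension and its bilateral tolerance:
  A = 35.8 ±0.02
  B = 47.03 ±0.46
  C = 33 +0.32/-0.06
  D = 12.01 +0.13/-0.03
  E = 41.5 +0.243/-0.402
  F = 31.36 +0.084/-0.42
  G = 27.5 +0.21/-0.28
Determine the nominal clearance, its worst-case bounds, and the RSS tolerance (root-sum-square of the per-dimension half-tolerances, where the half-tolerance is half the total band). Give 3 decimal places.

nominal=-110.120 wc=[-111.487,-108.348] rss=0.694

Stack each dimension's contribution:
  -A: nom -35.800 → Σnom=-35.800; wc +0.020/-0.020 → slack +0.020/-0.020; half-tol=0.020, Σhalf²=0.000400
  +B: nom +47.030 → Σnom=11.230; wc +0.460/-0.460 → slack +0.480/-0.480; half-tol=0.460, Σhalf²=0.212000
  -C: nom -33.000 → Σnom=-21.770; wc +0.060/-0.320 → slack +0.540/-0.800; half-tol=0.190, Σhalf²=0.248100
  +D: nom +12.010 → Σnom=-9.760; wc +0.130/-0.030 → slack +0.670/-0.830; half-tol=0.080, Σhalf²=0.254500
  -E: nom -41.500 → Σnom=-51.260; wc +0.402/-0.243 → slack +1.072/-1.073; half-tol=0.323, Σhalf²=0.358506
  -F: nom -31.360 → Σnom=-82.620; wc +0.420/-0.084 → slack +1.492/-1.157; half-tol=0.252, Σhalf²=0.422010
  -G: nom -27.500 → Σnom=-110.120; wc +0.280/-0.210 → slack +1.772/-1.367; half-tol=0.245, Σhalf²=0.482035
Nominal = -110.120. Worst-case = [-110.120 - 1.367, -110.120 + 1.772] = [-111.487, -108.348]. RSS = √0.482035 = 0.694.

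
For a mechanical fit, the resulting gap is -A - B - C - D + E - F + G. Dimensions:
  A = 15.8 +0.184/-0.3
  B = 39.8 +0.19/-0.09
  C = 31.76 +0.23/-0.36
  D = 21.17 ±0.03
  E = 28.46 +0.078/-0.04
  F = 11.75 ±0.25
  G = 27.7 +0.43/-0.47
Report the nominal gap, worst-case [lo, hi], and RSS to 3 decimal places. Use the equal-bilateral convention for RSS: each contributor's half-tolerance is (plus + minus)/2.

nominal=-64.120 wc=[-65.514,-62.582] rss=0.659

Stack each dimension's contribution:
  -A: nom -15.800 → Σnom=-15.800; wc +0.300/-0.184 → slack +0.300/-0.184; half-tol=0.242, Σhalf²=0.058564
  -B: nom -39.800 → Σnom=-55.600; wc +0.090/-0.190 → slack +0.390/-0.374; half-tol=0.140, Σhalf²=0.078164
  -C: nom -31.760 → Σnom=-87.360; wc +0.360/-0.230 → slack +0.750/-0.604; half-tol=0.295, Σhalf²=0.165189
  -D: nom -21.170 → Σnom=-108.530; wc +0.030/-0.030 → slack +0.780/-0.634; half-tol=0.030, Σhalf²=0.166089
  +E: nom +28.460 → Σnom=-80.070; wc +0.078/-0.040 → slack +0.858/-0.674; half-tol=0.059, Σhalf²=0.169570
  -F: nom -11.750 → Σnom=-91.820; wc +0.250/-0.250 → slack +1.108/-0.924; half-tol=0.250, Σhalf²=0.232070
  +G: nom +27.700 → Σnom=-64.120; wc +0.430/-0.470 → slack +1.538/-1.394; half-tol=0.450, Σhalf²=0.434570
Nominal = -64.120. Worst-case = [-64.120 - 1.394, -64.120 + 1.538] = [-65.514, -62.582]. RSS = √0.434570 = 0.659.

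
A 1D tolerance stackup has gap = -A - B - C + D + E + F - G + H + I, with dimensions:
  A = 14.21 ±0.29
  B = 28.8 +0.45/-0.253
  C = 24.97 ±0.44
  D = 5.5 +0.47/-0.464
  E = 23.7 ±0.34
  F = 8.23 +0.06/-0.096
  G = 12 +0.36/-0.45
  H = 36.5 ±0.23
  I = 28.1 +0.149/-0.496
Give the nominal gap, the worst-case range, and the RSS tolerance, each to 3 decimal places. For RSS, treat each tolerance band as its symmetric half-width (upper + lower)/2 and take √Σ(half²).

nominal=22.050 wc=[18.884,24.732] rss=1.031

Stack each dimension's contribution:
  -A: nom -14.210 → Σnom=-14.210; wc +0.290/-0.290 → slack +0.290/-0.290; half-tol=0.290, Σhalf²=0.084100
  -B: nom -28.800 → Σnom=-43.010; wc +0.253/-0.450 → slack +0.543/-0.740; half-tol=0.352, Σhalf²=0.207652
  -C: nom -24.970 → Σnom=-67.980; wc +0.440/-0.440 → slack +0.983/-1.180; half-tol=0.440, Σhalf²=0.401252
  +D: nom +5.500 → Σnom=-62.480; wc +0.470/-0.464 → slack +1.453/-1.644; half-tol=0.467, Σhalf²=0.619341
  +E: nom +23.700 → Σnom=-38.780; wc +0.340/-0.340 → slack +1.793/-1.984; half-tol=0.340, Σhalf²=0.734941
  +F: nom +8.230 → Σnom=-30.550; wc +0.060/-0.096 → slack +1.853/-2.080; half-tol=0.078, Σhalf²=0.741025
  -G: nom -12.000 → Σnom=-42.550; wc +0.450/-0.360 → slack +2.303/-2.440; half-tol=0.405, Σhalf²=0.905050
  +H: nom +36.500 → Σnom=-6.050; wc +0.230/-0.230 → slack +2.533/-2.670; half-tol=0.230, Σhalf²=0.957950
  +I: nom +28.100 → Σnom=22.050; wc +0.149/-0.496 → slack +2.682/-3.166; half-tol=0.323, Σhalf²=1.061956
Nominal = 22.050. Worst-case = [22.050 - 3.166, 22.050 + 2.682] = [18.884, 24.732]. RSS = √1.061956 = 1.031.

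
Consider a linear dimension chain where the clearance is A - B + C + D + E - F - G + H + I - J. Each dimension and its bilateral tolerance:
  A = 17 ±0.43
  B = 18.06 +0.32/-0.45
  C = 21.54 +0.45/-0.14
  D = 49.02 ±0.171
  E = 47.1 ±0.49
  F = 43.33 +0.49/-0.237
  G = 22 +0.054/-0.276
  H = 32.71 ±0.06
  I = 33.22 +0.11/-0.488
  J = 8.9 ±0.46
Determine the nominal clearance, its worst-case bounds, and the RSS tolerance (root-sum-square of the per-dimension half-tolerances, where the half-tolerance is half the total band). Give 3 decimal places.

Stack each dimension's contribution:
  +A: nom +17.000 → Σnom=17.000; wc +0.430/-0.430 → slack +0.430/-0.430; half-tol=0.430, Σhalf²=0.184900
  -B: nom -18.060 → Σnom=-1.060; wc +0.450/-0.320 → slack +0.880/-0.750; half-tol=0.385, Σhalf²=0.333125
  +C: nom +21.540 → Σnom=20.480; wc +0.450/-0.140 → slack +1.330/-0.890; half-tol=0.295, Σhalf²=0.420150
  +D: nom +49.020 → Σnom=69.500; wc +0.171/-0.171 → slack +1.501/-1.061; half-tol=0.171, Σhalf²=0.449391
  +E: nom +47.100 → Σnom=116.600; wc +0.490/-0.490 → slack +1.991/-1.551; half-tol=0.490, Σhalf²=0.689491
  -F: nom -43.330 → Σnom=73.270; wc +0.237/-0.490 → slack +2.228/-2.041; half-tol=0.363, Σhalf²=0.821623
  -G: nom -22.000 → Σnom=51.270; wc +0.276/-0.054 → slack +2.504/-2.095; half-tol=0.165, Σhalf²=0.848848
  +H: nom +32.710 → Σnom=83.980; wc +0.060/-0.060 → slack +2.564/-2.155; half-tol=0.060, Σhalf²=0.852448
  +I: nom +33.220 → Σnom=117.200; wc +0.110/-0.488 → slack +2.674/-2.643; half-tol=0.299, Σhalf²=0.941849
  -J: nom -8.900 → Σnom=108.300; wc +0.460/-0.460 → slack +3.134/-3.103; half-tol=0.460, Σhalf²=1.153449
Nominal = 108.300. Worst-case = [108.300 - 3.103, 108.300 + 3.134] = [105.197, 111.434]. RSS = √1.153449 = 1.074.

nominal=108.300 wc=[105.197,111.434] rss=1.074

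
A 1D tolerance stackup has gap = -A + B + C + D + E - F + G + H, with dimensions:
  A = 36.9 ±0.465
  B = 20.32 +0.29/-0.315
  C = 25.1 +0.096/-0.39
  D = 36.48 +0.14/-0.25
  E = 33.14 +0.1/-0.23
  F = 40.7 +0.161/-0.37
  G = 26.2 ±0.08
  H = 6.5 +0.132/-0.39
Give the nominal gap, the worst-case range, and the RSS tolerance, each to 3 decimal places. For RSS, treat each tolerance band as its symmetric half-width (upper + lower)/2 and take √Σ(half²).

Stack each dimension's contribution:
  -A: nom -36.900 → Σnom=-36.900; wc +0.465/-0.465 → slack +0.465/-0.465; half-tol=0.465, Σhalf²=0.216225
  +B: nom +20.320 → Σnom=-16.580; wc +0.290/-0.315 → slack +0.755/-0.780; half-tol=0.302, Σhalf²=0.307731
  +C: nom +25.100 → Σnom=8.520; wc +0.096/-0.390 → slack +0.851/-1.170; half-tol=0.243, Σhalf²=0.366780
  +D: nom +36.480 → Σnom=45.000; wc +0.140/-0.250 → slack +0.991/-1.420; half-tol=0.195, Σhalf²=0.404805
  +E: nom +33.140 → Σnom=78.140; wc +0.100/-0.230 → slack +1.091/-1.650; half-tol=0.165, Σhalf²=0.432030
  -F: nom -40.700 → Σnom=37.440; wc +0.370/-0.161 → slack +1.461/-1.811; half-tol=0.266, Σhalf²=0.502521
  +G: nom +26.200 → Σnom=63.640; wc +0.080/-0.080 → slack +1.541/-1.891; half-tol=0.080, Σhalf²=0.508920
  +H: nom +6.500 → Σnom=70.140; wc +0.132/-0.390 → slack +1.673/-2.281; half-tol=0.261, Σhalf²=0.577041
Nominal = 70.140. Worst-case = [70.140 - 2.281, 70.140 + 1.673] = [67.859, 71.813]. RSS = √0.577041 = 0.760.

nominal=70.140 wc=[67.859,71.813] rss=0.760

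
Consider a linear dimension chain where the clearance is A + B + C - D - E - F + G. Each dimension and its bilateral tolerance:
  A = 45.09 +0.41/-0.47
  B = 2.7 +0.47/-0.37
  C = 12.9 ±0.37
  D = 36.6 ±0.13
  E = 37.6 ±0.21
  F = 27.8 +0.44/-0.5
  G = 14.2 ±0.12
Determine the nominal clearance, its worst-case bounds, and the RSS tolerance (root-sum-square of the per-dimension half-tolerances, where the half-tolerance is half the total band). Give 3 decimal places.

nominal=-27.110 wc=[-29.220,-24.900] rss=0.896

Stack each dimension's contribution:
  +A: nom +45.090 → Σnom=45.090; wc +0.410/-0.470 → slack +0.410/-0.470; half-tol=0.440, Σhalf²=0.193600
  +B: nom +2.700 → Σnom=47.790; wc +0.470/-0.370 → slack +0.880/-0.840; half-tol=0.420, Σhalf²=0.370000
  +C: nom +12.900 → Σnom=60.690; wc +0.370/-0.370 → slack +1.250/-1.210; half-tol=0.370, Σhalf²=0.506900
  -D: nom -36.600 → Σnom=24.090; wc +0.130/-0.130 → slack +1.380/-1.340; half-tol=0.130, Σhalf²=0.523800
  -E: nom -37.600 → Σnom=-13.510; wc +0.210/-0.210 → slack +1.590/-1.550; half-tol=0.210, Σhalf²=0.567900
  -F: nom -27.800 → Σnom=-41.310; wc +0.500/-0.440 → slack +2.090/-1.990; half-tol=0.470, Σhalf²=0.788800
  +G: nom +14.200 → Σnom=-27.110; wc +0.120/-0.120 → slack +2.210/-2.110; half-tol=0.120, Σhalf²=0.803200
Nominal = -27.110. Worst-case = [-27.110 - 2.110, -27.110 + 2.210] = [-29.220, -24.900]. RSS = √0.803200 = 0.896.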